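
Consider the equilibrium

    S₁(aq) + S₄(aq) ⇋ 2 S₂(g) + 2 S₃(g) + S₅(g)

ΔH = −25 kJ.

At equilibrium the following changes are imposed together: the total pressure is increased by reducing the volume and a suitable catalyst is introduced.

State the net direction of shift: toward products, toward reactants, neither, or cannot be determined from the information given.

left

Gas moles: reactants 0, products 5 (Δn_gas = +5). Compression shifts the system toward the side with fewer moles of gas — to the left.
A catalyst speeds both forward and reverse rates equally; it changes neither Q nor K — no shift from this change.
Only the nonzero effect(s) matter; the net shift is to the left.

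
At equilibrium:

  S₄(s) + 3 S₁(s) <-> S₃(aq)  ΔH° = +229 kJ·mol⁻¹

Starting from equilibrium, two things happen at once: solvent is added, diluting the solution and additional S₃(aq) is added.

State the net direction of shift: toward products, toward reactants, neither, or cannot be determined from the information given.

cannot be determined

Dilution lowers every aqueous concentration by the same factor. Δn_aq = 1 − 0 = +1, so the system shifts toward the side with more dissolved moles — to the right.
Adding S₃ (aq), a product, drives the reaction to the left.
The individual effects push in opposite directions; without quantitative information the net direction cannot be determined.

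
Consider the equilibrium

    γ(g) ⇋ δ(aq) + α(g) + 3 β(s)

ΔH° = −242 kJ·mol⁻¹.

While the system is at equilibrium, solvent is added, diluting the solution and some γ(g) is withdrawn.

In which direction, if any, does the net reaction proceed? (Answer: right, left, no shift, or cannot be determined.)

cannot be determined

Dilution lowers every aqueous concentration by the same factor. Δn_aq = 1 − 0 = +1, so the system shifts toward the side with more dissolved moles — to the right.
Removing γ (g), a reactant, drives the reaction to the left.
The individual effects push in opposite directions; without quantitative information the net direction cannot be determined.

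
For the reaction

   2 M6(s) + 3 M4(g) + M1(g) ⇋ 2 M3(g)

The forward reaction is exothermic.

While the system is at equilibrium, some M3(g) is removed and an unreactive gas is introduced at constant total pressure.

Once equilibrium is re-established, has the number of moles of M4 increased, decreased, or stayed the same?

cannot be determined

Removing M3 (g), a product, drives the reaction to the right.
Adding inert gas at constant total pressure expands the volume and lowers every reacting partial pressure. With Δn_gas = 2 − 4 = -2, Q moves away from K toward the side with fewer gas moles, so the system shifts toward the side with more gas moles — to the left.
The two effects oppose each other, so the net shift — and hence the change in M4 — cannot be determined from the given information.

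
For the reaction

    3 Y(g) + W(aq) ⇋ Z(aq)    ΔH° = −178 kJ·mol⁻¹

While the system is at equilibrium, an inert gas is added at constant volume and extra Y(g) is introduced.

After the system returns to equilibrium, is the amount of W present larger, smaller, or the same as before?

At constant volume, adding an inert gas leaves every reacting species' partial pressure unchanged, so Q is unchanged — no shift from this change.
Adding Y (g), a reactant, drives the reaction to the right.
The net shift is to the right. W is a reactant, so its amount decreases.

decreases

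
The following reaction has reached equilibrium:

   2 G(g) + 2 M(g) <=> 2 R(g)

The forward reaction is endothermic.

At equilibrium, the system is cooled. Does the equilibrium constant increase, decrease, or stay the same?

K depends on temperature via the van 't Hoff relation. The forward reaction is endothermic, so lowering T decreases K.

decreases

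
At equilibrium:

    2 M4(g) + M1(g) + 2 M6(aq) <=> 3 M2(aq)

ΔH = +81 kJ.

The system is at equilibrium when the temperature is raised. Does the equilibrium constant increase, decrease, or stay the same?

K depends on temperature via the van 't Hoff relation. The forward reaction is endothermic, so raising T increases K.

increases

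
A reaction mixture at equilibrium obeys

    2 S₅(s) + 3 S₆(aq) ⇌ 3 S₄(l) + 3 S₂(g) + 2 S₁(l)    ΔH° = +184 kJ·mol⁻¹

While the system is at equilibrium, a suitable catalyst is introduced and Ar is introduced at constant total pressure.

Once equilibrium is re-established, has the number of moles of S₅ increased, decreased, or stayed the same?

A catalyst speeds both forward and reverse rates equally; it changes neither Q nor K — no shift from this change.
Adding inert gas at constant total pressure expands the volume and lowers every reacting partial pressure. With Δn_gas = 3 − 0 = +3, Q moves away from K toward the side with fewer gas moles, so the system shifts toward the side with more gas moles — to the right.
The net shift is to the right. S₅ is a reactant, so its amount decreases.

decreases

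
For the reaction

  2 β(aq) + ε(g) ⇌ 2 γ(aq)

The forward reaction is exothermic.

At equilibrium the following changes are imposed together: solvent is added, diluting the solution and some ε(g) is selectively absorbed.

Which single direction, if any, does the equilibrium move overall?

left

Dilution scales every aqueous concentration by the same factor. Δn_aq = 2 − 2 = 0, so Q is unchanged — no shift.
Removing ε (g), a reactant, drives the reaction to the left.
Only the nonzero effect(s) matter; the net shift is to the left.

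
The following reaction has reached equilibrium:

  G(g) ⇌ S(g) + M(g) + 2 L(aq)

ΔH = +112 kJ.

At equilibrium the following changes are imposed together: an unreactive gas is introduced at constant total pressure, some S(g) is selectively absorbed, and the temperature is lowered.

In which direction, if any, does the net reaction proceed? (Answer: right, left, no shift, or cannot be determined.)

Adding inert gas at constant total pressure expands the volume and lowers every reacting partial pressure. With Δn_gas = 2 − 1 = +1, Q moves away from K toward the side with fewer gas moles, so the system shifts toward the side with more gas moles — to the right.
Removing S (g), a product, drives the reaction to the right.
The forward reaction is endothermic. Lowering T favours the exothermic direction — shift to the left.
The individual effects push in opposite directions; without quantitative information the net direction cannot be determined.

cannot be determined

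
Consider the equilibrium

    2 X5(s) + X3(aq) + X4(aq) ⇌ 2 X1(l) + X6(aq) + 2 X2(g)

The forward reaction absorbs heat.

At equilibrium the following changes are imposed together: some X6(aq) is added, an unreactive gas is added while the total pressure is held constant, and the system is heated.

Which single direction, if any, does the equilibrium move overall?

Adding X6 (aq), a product, drives the reaction to the left.
Adding inert gas at constant total pressure expands the volume and lowers every reacting partial pressure. With Δn_gas = 2 − 0 = +2, Q moves away from K toward the side with fewer gas moles, so the system shifts toward the side with more gas moles — to the right.
The forward reaction is endothermic. Raising T favours the endothermic direction — shift to the right.
The individual effects push in opposite directions; without quantitative information the net direction cannot be determined.

cannot be determined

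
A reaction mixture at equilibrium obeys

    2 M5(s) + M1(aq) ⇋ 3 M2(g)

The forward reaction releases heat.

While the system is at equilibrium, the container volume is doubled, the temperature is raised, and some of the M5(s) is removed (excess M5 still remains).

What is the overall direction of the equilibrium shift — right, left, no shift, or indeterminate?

cannot be determined

Gas moles: reactants 0, products 3 (Δn_gas = +3). Expansion shifts the system toward the side with more moles of gas — to the right.
The forward reaction is exothermic. Raising T favours the endothermic direction — shift to the left.
M5 is a pure solid; its activity is 1 regardless of amount, so Q is unaffected — no shift from this change.
The individual effects push in opposite directions; without quantitative information the net direction cannot be determined.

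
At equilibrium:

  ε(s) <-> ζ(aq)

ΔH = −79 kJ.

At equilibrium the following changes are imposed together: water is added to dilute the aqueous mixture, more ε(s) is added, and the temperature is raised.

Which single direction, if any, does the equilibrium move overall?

Dilution lowers every aqueous concentration by the same factor. Δn_aq = 1 − 0 = +1, so the system shifts toward the side with more dissolved moles — to the right.
ε is a pure solid; its activity is 1 regardless of amount, so Q is unaffected — no shift from this change.
The forward reaction is exothermic. Raising T favours the endothermic direction — shift to the left.
The individual effects push in opposite directions; without quantitative information the net direction cannot be determined.

cannot be determined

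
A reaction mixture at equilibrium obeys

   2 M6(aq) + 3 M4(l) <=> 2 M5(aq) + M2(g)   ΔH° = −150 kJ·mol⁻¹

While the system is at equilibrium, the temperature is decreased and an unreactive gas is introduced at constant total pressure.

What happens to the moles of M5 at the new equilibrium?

increases

The forward reaction is exothermic. Lowering T favours the exothermic direction — shift to the right.
Adding inert gas at constant total pressure expands the volume and lowers every reacting partial pressure. With Δn_gas = 1 − 0 = +1, Q moves away from K toward the side with fewer gas moles, so the system shifts toward the side with more gas moles — to the right.
The net shift is to the right. M5 is a product, so its amount increases.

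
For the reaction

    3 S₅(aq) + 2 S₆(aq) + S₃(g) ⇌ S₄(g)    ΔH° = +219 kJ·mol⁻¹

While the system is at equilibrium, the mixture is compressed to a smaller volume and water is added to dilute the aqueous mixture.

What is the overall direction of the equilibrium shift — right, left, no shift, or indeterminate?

Gas moles: reactants 1, products 1. Δn_gas = 0, so a volume change leaves Q equal to K — no shift from this change.
Dilution lowers every aqueous concentration by the same factor. Δn_aq = 0 − 5 = -5, so the system shifts toward the side with more dissolved moles — to the left.
Only the nonzero effect(s) matter; the net shift is to the left.

left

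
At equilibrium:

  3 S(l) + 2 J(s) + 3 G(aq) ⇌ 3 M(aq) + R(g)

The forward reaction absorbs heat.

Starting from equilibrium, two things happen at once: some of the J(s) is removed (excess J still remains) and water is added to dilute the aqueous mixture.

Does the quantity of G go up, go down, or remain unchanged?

unchanged

J is a pure solid; its activity is 1 regardless of amount, so Q is unaffected — no shift from this change.
Dilution scales every aqueous concentration by the same factor. Δn_aq = 3 − 3 = 0, so Q is unchanged — no shift.
No net shift occurs, so the amount of G is unchanged.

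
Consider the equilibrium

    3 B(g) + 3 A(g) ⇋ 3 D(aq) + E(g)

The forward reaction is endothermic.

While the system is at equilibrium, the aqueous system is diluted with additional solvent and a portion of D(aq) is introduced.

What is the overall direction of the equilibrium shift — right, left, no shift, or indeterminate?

Dilution lowers every aqueous concentration by the same factor. Δn_aq = 3 − 0 = +3, so the system shifts toward the side with more dissolved moles — to the right.
Adding D (aq), a product, drives the reaction to the left.
The individual effects push in opposite directions; without quantitative information the net direction cannot be determined.

cannot be determined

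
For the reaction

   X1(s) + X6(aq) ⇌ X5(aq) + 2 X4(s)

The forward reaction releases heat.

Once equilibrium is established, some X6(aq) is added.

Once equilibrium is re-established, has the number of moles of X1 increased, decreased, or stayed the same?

Adding X6 (aq), a reactant, drives the reaction to the right.
The net shift is to the right. X1 is a reactant, so its amount decreases.

decreases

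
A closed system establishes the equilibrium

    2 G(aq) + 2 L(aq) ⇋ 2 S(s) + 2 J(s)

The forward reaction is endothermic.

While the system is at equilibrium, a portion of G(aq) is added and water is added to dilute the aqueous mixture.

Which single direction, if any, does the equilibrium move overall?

cannot be determined

Adding G (aq), a reactant, drives the reaction to the right.
Dilution lowers every aqueous concentration by the same factor. Δn_aq = 0 − 4 = -4, so the system shifts toward the side with more dissolved moles — to the left.
The individual effects push in opposite directions; without quantitative information the net direction cannot be determined.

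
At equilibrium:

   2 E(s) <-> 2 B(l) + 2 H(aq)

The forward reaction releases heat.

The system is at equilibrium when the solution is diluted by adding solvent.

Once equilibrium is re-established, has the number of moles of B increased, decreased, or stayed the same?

Dilution lowers every aqueous concentration by the same factor. Δn_aq = 2 − 0 = +2, so the system shifts toward the side with more dissolved moles — to the right.
The net shift is to the right. B is a product, so its amount increases.

increases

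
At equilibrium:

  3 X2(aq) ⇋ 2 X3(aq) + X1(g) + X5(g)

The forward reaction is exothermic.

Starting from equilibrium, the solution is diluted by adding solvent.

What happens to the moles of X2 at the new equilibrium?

Dilution lowers every aqueous concentration by the same factor. Δn_aq = 2 − 3 = -1, so the system shifts toward the side with more dissolved moles — to the left.
The net shift is to the left. X2 is a reactant, so its amount increases.

increases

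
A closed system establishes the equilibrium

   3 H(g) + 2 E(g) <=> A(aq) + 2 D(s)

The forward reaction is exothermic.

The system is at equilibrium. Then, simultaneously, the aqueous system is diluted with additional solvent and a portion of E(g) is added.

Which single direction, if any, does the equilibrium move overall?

Dilution lowers every aqueous concentration by the same factor. Δn_aq = 1 − 0 = +1, so the system shifts toward the side with more dissolved moles — to the right.
Adding E (g), a reactant, drives the reaction to the right.
All effects act in the same direction — net shift to the right.

right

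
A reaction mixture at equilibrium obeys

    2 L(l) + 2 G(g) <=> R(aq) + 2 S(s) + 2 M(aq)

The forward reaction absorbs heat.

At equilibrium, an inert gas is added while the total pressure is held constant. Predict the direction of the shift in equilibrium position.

left

Adding inert gas at constant total pressure expands the volume and lowers every reacting partial pressure. With Δn_gas = 0 − 2 = -2, Q moves away from K toward the side with fewer gas moles, so the system shifts toward the side with more gas moles — to the left.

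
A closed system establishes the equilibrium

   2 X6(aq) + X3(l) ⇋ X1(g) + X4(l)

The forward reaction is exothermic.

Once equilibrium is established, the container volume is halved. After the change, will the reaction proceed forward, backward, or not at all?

Gas moles: reactants 0, products 1 (Δn_gas = +1). Compression shifts the system toward the side with fewer moles of gas — to the left.

left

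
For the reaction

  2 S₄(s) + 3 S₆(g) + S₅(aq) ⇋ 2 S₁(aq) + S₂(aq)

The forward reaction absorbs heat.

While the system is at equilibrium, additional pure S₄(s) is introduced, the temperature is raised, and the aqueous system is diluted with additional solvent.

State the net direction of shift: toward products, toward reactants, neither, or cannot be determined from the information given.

S₄ is a pure solid; its activity is 1 regardless of amount, so Q is unaffected — no shift from this change.
The forward reaction is endothermic. Raising T favours the endothermic direction — shift to the right.
Dilution lowers every aqueous concentration by the same factor. Δn_aq = 3 − 1 = +2, so the system shifts toward the side with more dissolved moles — to the right.
Only the nonzero effect(s) matter; the net shift is to the right.

right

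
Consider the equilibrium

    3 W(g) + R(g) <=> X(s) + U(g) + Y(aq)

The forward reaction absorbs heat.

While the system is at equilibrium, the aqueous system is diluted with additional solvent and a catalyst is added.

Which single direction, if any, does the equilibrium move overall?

right

Dilution lowers every aqueous concentration by the same factor. Δn_aq = 1 − 0 = +1, so the system shifts toward the side with more dissolved moles — to the right.
A catalyst speeds both forward and reverse rates equally; it changes neither Q nor K — no shift from this change.
Only the nonzero effect(s) matter; the net shift is to the right.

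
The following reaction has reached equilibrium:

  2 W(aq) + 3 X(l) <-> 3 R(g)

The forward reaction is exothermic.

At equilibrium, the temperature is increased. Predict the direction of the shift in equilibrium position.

left

The forward reaction is exothermic. Raising T favours the endothermic direction — shift to the left.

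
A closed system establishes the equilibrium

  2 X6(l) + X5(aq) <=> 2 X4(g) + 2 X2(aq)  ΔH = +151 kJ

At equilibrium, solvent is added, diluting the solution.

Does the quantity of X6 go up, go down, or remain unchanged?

Dilution lowers every aqueous concentration by the same factor. Δn_aq = 2 − 1 = +1, so the system shifts toward the side with more dissolved moles — to the right.
The net shift is to the right. X6 is a reactant, so its amount decreases.

decreases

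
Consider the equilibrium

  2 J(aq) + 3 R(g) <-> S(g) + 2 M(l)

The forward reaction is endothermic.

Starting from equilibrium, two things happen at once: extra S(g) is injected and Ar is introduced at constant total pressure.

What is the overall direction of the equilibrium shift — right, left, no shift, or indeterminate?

Adding S (g), a product, drives the reaction to the left.
Adding inert gas at constant total pressure expands the volume and lowers every reacting partial pressure. With Δn_gas = 1 − 3 = -2, Q moves away from K toward the side with fewer gas moles, so the system shifts toward the side with more gas moles — to the left.
All effects act in the same direction — net shift to the left.

left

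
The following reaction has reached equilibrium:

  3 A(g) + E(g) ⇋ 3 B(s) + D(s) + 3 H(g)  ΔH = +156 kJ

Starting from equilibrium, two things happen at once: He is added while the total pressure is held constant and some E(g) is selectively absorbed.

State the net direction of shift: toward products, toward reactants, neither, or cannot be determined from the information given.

Adding inert gas at constant total pressure expands the volume and lowers every reacting partial pressure. With Δn_gas = 3 − 4 = -1, Q moves away from K toward the side with fewer gas moles, so the system shifts toward the side with more gas moles — to the left.
Removing E (g), a reactant, drives the reaction to the left.
All effects act in the same direction — net shift to the left.

left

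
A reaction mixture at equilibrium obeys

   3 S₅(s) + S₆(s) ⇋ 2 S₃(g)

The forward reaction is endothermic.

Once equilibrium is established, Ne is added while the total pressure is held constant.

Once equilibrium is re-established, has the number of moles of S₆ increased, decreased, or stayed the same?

Adding inert gas at constant total pressure expands the volume and lowers every reacting partial pressure. With Δn_gas = 2 − 0 = +2, Q moves away from K toward the side with fewer gas moles, so the system shifts toward the side with more gas moles — to the right.
The net shift is to the right. S₆ is a reactant, so its amount decreases.

decreases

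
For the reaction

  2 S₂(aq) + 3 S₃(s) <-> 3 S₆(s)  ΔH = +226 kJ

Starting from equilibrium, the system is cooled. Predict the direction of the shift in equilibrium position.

left

The forward reaction is endothermic. Lowering T favours the exothermic direction — shift to the left.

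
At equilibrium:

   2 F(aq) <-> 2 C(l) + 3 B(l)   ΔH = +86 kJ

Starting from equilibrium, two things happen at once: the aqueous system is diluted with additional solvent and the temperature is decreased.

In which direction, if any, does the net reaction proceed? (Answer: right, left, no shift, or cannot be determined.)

left

Dilution lowers every aqueous concentration by the same factor. Δn_aq = 0 − 2 = -2, so the system shifts toward the side with more dissolved moles — to the left.
The forward reaction is endothermic. Lowering T favours the exothermic direction — shift to the left.
All effects act in the same direction — net shift to the left.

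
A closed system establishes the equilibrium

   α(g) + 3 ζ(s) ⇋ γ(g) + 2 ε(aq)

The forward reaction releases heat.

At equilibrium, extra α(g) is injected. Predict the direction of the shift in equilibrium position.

right

Adding α (g), a reactant, drives the reaction to the right.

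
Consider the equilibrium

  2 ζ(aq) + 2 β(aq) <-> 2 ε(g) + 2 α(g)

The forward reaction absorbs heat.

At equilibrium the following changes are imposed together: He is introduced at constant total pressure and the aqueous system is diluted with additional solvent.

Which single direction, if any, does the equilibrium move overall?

cannot be determined

Adding inert gas at constant total pressure expands the volume and lowers every reacting partial pressure. With Δn_gas = 4 − 0 = +4, Q moves away from K toward the side with fewer gas moles, so the system shifts toward the side with more gas moles — to the right.
Dilution lowers every aqueous concentration by the same factor. Δn_aq = 0 − 4 = -4, so the system shifts toward the side with more dissolved moles — to the left.
The individual effects push in opposite directions; without quantitative information the net direction cannot be determined.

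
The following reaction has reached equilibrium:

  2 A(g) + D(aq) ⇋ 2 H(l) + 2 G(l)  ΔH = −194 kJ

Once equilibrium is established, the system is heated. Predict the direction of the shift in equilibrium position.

left

The forward reaction is exothermic. Raising T favours the endothermic direction — shift to the left.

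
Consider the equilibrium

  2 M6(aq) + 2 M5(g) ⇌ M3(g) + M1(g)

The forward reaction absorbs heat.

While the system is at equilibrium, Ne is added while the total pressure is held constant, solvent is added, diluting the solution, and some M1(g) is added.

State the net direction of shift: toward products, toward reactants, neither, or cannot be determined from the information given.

Adding inert gas at constant total pressure expands the volume, scaling every reacting partial pressure by the same factor. Δn_gas = 2 − 2 = 0, so Q is unchanged — no shift.
Dilution lowers every aqueous concentration by the same factor. Δn_aq = 0 − 2 = -2, so the system shifts toward the side with more dissolved moles — to the left.
Adding M1 (g), a product, drives the reaction to the left.
Only the nonzero effect(s) matter; the net shift is to the left.

left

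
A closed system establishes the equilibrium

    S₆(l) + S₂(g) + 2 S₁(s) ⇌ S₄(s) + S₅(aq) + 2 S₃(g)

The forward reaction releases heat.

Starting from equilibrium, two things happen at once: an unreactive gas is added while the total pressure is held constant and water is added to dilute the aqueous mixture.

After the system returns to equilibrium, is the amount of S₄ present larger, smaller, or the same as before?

increases

Adding inert gas at constant total pressure expands the volume and lowers every reacting partial pressure. With Δn_gas = 2 − 1 = +1, Q moves away from K toward the side with fewer gas moles, so the system shifts toward the side with more gas moles — to the right.
Dilution lowers every aqueous concentration by the same factor. Δn_aq = 1 − 0 = +1, so the system shifts toward the side with more dissolved moles — to the right.
The net shift is to the right. S₄ is a product, so its amount increases.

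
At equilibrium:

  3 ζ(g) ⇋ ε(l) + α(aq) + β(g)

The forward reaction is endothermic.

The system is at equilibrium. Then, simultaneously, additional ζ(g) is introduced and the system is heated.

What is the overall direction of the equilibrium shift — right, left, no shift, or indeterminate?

right

Adding ζ (g), a reactant, drives the reaction to the right.
The forward reaction is endothermic. Raising T favours the endothermic direction — shift to the right.
All effects act in the same direction — net shift to the right.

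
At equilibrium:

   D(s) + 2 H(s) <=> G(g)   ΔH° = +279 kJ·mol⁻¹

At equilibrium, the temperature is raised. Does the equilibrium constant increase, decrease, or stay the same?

increases

K depends on temperature via the van 't Hoff relation. The forward reaction is endothermic, so raising T increases K.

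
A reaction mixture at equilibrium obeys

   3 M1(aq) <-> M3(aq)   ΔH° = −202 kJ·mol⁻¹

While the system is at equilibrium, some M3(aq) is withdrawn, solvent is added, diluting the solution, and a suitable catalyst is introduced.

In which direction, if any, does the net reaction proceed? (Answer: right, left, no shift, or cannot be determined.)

cannot be determined

Removing M3 (aq), a product, drives the reaction to the right.
Dilution lowers every aqueous concentration by the same factor. Δn_aq = 1 − 3 = -2, so the system shifts toward the side with more dissolved moles — to the left.
A catalyst speeds both forward and reverse rates equally; it changes neither Q nor K — no shift from this change.
The individual effects push in opposite directions; without quantitative information the net direction cannot be determined.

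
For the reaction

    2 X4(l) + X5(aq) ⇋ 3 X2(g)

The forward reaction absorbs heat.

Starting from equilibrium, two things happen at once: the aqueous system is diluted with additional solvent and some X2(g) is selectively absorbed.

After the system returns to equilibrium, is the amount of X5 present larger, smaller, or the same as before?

Dilution lowers every aqueous concentration by the same factor. Δn_aq = 0 − 1 = -1, so the system shifts toward the side with more dissolved moles — to the left.
Removing X2 (g), a product, drives the reaction to the right.
The two effects oppose each other, so the net shift — and hence the change in X5 — cannot be determined from the given information.

cannot be determined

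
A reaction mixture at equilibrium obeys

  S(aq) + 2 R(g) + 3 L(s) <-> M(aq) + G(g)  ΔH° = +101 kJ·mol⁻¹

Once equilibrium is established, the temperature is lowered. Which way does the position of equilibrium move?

The forward reaction is endothermic. Lowering T favours the exothermic direction — shift to the left.

left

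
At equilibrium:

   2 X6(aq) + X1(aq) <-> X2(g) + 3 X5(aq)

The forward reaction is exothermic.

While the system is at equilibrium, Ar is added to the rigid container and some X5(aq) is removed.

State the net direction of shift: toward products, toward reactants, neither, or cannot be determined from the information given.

right

At constant volume, adding an inert gas leaves every reacting species' partial pressure unchanged, so Q is unchanged — no shift from this change.
Removing X5 (aq), a product, drives the reaction to the right.
Only the nonzero effect(s) matter; the net shift is to the right.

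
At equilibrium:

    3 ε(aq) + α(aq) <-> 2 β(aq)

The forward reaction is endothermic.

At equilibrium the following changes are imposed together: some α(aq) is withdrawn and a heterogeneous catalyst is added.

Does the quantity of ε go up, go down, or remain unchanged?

increases

Removing α (aq), a reactant, drives the reaction to the left.
A catalyst speeds both forward and reverse rates equally; it changes neither Q nor K — no shift from this change.
The net shift is to the left. ε is a reactant, so its amount increases.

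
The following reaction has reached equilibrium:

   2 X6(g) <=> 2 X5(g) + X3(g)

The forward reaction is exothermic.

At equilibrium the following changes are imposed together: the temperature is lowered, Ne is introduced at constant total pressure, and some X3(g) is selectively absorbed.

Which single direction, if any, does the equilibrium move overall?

right

The forward reaction is exothermic. Lowering T favours the exothermic direction — shift to the right.
Adding inert gas at constant total pressure expands the volume and lowers every reacting partial pressure. With Δn_gas = 3 − 2 = +1, Q moves away from K toward the side with fewer gas moles, so the system shifts toward the side with more gas moles — to the right.
Removing X3 (g), a product, drives the reaction to the right.
All effects act in the same direction — net shift to the right.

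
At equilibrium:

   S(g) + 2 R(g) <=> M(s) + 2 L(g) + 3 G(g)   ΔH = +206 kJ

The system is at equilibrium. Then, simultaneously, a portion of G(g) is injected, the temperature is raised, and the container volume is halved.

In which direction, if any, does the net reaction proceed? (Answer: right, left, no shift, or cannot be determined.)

Adding G (g), a product, drives the reaction to the left.
The forward reaction is endothermic. Raising T favours the endothermic direction — shift to the right.
Gas moles: reactants 3, products 5 (Δn_gas = +2). Compression shifts the system toward the side with fewer moles of gas — to the left.
The individual effects push in opposite directions; without quantitative information the net direction cannot be determined.

cannot be determined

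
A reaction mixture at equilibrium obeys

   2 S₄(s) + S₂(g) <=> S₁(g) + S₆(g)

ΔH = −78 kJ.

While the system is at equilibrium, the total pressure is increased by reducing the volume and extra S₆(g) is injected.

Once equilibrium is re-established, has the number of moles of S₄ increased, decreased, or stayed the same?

Gas moles: reactants 1, products 2 (Δn_gas = +1). Compression shifts the system toward the side with fewer moles of gas — to the left.
Adding S₆ (g), a product, drives the reaction to the left.
The net shift is to the left. S₄ is a reactant, so its amount increases.

increases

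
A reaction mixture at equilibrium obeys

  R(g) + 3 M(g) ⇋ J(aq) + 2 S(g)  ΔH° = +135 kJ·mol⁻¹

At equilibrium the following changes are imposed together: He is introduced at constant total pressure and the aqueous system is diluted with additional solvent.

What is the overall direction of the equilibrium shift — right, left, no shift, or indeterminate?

Adding inert gas at constant total pressure expands the volume and lowers every reacting partial pressure. With Δn_gas = 2 − 4 = -2, Q moves away from K toward the side with fewer gas moles, so the system shifts toward the side with more gas moles — to the left.
Dilution lowers every aqueous concentration by the same factor. Δn_aq = 1 − 0 = +1, so the system shifts toward the side with more dissolved moles — to the right.
The individual effects push in opposite directions; without quantitative information the net direction cannot be determined.

cannot be determined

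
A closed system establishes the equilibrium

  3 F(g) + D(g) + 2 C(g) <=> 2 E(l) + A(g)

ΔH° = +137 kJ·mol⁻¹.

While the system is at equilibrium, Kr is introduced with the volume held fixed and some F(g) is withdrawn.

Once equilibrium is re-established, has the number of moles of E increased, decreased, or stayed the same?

At constant volume, adding an inert gas leaves every reacting species' partial pressure unchanged, so Q is unchanged — no shift from this change.
Removing F (g), a reactant, drives the reaction to the left.
The net shift is to the left. E is a product, so its amount decreases.

decreases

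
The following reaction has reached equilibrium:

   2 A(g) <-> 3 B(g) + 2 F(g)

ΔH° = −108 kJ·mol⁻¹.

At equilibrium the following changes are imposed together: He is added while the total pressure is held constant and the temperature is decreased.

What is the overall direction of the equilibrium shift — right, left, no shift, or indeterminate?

right

Adding inert gas at constant total pressure expands the volume and lowers every reacting partial pressure. With Δn_gas = 5 − 2 = +3, Q moves away from K toward the side with fewer gas moles, so the system shifts toward the side with more gas moles — to the right.
The forward reaction is exothermic. Lowering T favours the exothermic direction — shift to the right.
All effects act in the same direction — net shift to the right.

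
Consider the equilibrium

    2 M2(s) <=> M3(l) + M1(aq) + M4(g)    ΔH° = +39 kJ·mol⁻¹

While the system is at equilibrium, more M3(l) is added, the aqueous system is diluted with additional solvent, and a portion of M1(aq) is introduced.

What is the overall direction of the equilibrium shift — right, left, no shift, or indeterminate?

M3 is a pure liquid; its activity is 1 regardless of amount, so Q is unaffected — no shift from this change.
Dilution lowers every aqueous concentration by the same factor. Δn_aq = 1 − 0 = +1, so the system shifts toward the side with more dissolved moles — to the right.
Adding M1 (aq), a product, drives the reaction to the left.
The individual effects push in opposite directions; without quantitative information the net direction cannot be determined.

cannot be determined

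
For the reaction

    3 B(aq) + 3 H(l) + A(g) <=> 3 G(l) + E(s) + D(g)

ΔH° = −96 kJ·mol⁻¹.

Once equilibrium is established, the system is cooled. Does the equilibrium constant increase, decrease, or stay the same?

K depends on temperature via the van 't Hoff relation. The forward reaction is exothermic, so lowering T increases K.

increases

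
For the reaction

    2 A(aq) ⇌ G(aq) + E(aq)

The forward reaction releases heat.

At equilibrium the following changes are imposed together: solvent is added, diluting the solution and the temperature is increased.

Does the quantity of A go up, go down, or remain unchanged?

increases

Dilution scales every aqueous concentration by the same factor. Δn_aq = 2 − 2 = 0, so Q is unchanged — no shift.
The forward reaction is exothermic. Raising T favours the endothermic direction — shift to the left.
The net shift is to the left. A is a reactant, so its amount increases.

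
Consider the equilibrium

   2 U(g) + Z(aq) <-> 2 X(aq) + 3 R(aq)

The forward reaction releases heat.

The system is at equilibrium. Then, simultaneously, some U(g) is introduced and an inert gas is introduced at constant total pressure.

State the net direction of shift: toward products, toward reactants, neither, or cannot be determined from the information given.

Adding U (g), a reactant, drives the reaction to the right.
Adding inert gas at constant total pressure expands the volume and lowers every reacting partial pressure. With Δn_gas = 0 − 2 = -2, Q moves away from K toward the side with fewer gas moles, so the system shifts toward the side with more gas moles — to the left.
The individual effects push in opposite directions; without quantitative information the net direction cannot be determined.

cannot be determined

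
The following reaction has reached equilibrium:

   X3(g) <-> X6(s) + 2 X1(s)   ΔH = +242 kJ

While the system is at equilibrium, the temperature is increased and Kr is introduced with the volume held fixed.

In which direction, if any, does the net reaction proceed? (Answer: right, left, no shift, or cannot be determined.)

The forward reaction is endothermic. Raising T favours the endothermic direction — shift to the right.
At constant volume, adding an inert gas leaves every reacting species' partial pressure unchanged, so Q is unchanged — no shift from this change.
Only the nonzero effect(s) matter; the net shift is to the right.

right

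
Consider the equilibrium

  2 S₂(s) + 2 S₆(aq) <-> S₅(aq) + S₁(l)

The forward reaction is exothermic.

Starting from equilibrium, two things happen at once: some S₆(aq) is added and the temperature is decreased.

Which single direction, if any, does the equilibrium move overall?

Adding S₆ (aq), a reactant, drives the reaction to the right.
The forward reaction is exothermic. Lowering T favours the exothermic direction — shift to the right.
All effects act in the same direction — net shift to the right.

right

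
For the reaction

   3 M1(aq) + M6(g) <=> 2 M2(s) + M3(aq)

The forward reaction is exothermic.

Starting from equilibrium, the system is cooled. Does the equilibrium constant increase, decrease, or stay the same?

increases

K depends on temperature via the van 't Hoff relation. The forward reaction is exothermic, so lowering T increases K.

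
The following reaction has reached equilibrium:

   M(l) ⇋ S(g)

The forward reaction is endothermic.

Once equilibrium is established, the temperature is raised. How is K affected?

increases

K depends on temperature via the van 't Hoff relation. The forward reaction is endothermic, so raising T increases K.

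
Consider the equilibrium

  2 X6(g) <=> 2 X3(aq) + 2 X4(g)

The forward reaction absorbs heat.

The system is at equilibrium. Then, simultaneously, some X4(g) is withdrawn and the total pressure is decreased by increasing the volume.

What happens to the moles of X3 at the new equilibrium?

Removing X4 (g), a product, drives the reaction to the right.
Gas moles: reactants 2, products 2. Δn_gas = 0, so a volume change leaves Q equal to K — no shift from this change.
The net shift is to the right. X3 is a product, so its amount increases.

increases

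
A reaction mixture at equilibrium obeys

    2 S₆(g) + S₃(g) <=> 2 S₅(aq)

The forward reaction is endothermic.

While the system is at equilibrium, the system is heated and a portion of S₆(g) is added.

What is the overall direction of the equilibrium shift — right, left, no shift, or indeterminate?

The forward reaction is endothermic. Raising T favours the endothermic direction — shift to the right.
Adding S₆ (g), a reactant, drives the reaction to the right.
All effects act in the same direction — net shift to the right.

right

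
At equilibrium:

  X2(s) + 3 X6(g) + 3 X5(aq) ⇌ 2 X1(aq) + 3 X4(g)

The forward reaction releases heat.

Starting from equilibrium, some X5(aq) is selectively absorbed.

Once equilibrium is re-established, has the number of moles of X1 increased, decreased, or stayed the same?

Removing X5 (aq), a reactant, drives the reaction to the left.
The net shift is to the left. X1 is a product, so its amount decreases.

decreases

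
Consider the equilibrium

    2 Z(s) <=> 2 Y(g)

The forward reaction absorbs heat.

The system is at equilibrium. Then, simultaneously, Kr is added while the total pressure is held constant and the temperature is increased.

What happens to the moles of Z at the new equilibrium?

decreases

Adding inert gas at constant total pressure expands the volume and lowers every reacting partial pressure. With Δn_gas = 2 − 0 = +2, Q moves away from K toward the side with fewer gas moles, so the system shifts toward the side with more gas moles — to the right.
The forward reaction is endothermic. Raising T favours the endothermic direction — shift to the right.
The net shift is to the right. Z is a reactant, so its amount decreases.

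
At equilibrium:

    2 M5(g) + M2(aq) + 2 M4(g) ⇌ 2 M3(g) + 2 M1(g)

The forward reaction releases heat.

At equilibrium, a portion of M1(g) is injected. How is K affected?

unchanged

The equilibrium constant depends only on temperature. This perturbation may move the position of equilibrium, but since T is unchanged, K itself is unchanged.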